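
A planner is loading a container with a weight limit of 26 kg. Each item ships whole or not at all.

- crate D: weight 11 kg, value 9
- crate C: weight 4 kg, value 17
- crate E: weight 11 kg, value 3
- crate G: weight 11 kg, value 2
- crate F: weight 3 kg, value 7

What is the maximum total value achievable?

33

Allowing fractional choices, the relaxed optimum would be about 35.2, but items are indivisible.
crate D + crate C + crate F: weight 11 + 4 + 3 = 18 ≤ 26, value 9 + 17 + 7 = 33.
crate D + crate C + crate E: weight 11 + 4 + 11 = 26 ≤ 26, value 9 + 17 + 3 = 29.
Best is crate D, crate C, and crate F with total value 33.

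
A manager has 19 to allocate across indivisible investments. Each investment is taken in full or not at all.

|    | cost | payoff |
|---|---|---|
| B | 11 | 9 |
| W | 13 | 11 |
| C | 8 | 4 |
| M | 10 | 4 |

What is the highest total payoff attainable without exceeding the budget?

13

This is an integer program with binary decision variables.
Take B and C: cost 11 + 8 = 19 ≤ 19, payoff 9 + 4 = 13.
No other feasible combination does better.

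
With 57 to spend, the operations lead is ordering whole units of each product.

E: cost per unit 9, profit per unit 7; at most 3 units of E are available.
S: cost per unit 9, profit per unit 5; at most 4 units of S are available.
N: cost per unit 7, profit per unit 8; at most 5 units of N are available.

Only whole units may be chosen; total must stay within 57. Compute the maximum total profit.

This is a bounded integer knapsack.
N has the best ratio (8/7); taking only N gives at most 5×8 = 40 (stopped by the supply cap of 5).
Mixing does better — 2×E and 5×N: cost 53 ≤ 57, profit 2·7 + 5·8 = 54.

54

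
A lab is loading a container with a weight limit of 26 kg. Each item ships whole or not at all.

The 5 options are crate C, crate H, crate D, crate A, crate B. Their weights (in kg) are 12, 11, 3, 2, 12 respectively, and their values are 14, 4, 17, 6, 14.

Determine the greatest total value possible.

This is an integer program with binary decision variables.
Allowing fractional choices, the relaxed optimum would be about 47.5, but items are indivisible.
crate C + crate D + crate A: weight 12 + 3 + 2 = 17 ≤ 26, value 14 + 17 + 6 = 37.
crate C + crate H + crate D: weight 12 + 11 + 3 = 26 ≤ 26, value 14 + 4 + 17 = 35.
crate D + crate A + crate B: weight 3 + 2 + 12 = 17 ≤ 26, value 17 + 6 + 14 = 37.
The maximum value is 37; one optimal choice is crate C, crate D, and crate A.

37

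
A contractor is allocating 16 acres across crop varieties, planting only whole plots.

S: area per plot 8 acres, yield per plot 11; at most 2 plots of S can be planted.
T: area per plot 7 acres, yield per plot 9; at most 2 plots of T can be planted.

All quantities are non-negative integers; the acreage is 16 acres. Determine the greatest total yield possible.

1×S and 1×T: area 15 ≤ 16, yield 1·11 + 1·9 = 20.
2×S: area 16 ≤ 16, yield 2·11 = 22.
Best is 22.

22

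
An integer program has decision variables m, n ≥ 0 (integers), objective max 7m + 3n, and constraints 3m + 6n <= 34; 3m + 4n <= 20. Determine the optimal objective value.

42

(m,n)=(6,0): 3·6+6·0=18≤34, 3·6+4·0=18≤20, objective 42.
(m,n)=(5,1): 3·5+6·1=21≤34, 3·5+4·1=19≤20, objective 38.
(m,n)=(5,0): 3·5+6·0=15≤34, 3·5+4·0=15≤20, objective 35.
Maximum is 42 at (m,n)=(6,0).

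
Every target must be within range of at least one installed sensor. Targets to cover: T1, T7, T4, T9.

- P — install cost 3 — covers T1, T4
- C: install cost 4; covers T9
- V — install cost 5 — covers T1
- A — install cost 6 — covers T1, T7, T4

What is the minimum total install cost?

Choose C and A: together they cover T1, T7, T4, T9 — every target.
Total install cost: 4 + 6 = 10.

10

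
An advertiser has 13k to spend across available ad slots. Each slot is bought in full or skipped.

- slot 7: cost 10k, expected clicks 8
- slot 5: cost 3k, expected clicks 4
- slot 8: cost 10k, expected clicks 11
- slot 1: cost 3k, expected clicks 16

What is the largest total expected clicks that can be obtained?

27

Take slot 8 and slot 1: cost 10 + 3 = 13 ≤ 13, expected clicks 11 + 16 = 27.
No other feasible combination does better.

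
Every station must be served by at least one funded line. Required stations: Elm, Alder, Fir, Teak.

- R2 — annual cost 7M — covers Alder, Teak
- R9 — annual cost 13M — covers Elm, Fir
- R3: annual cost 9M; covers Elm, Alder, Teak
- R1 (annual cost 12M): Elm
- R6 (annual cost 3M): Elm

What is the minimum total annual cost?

20

The greedy cost-per-new-station heuristic would pick R3 and R9 for 22, but a cheaper cover exists.
Choose R2 and R9: together they cover Elm, Alder, Fir, Teak — every station.
Total annual cost: 7 + 13 = 20.
No cover costs less than 20.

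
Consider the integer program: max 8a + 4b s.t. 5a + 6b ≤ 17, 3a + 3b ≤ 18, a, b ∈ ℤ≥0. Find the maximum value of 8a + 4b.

(a,b)=(3,0): 5·3+6·0=15≤17, 3·3+3·0=9≤18, objective 24.
(a,b)=(2,1): 5·2+6·1=16≤17, 3·2+3·1=9≤18, objective 20.
(a,b)=(2,0): 5·2+6·0=10≤17, 3·2+3·0=6≤18, objective 16.
Maximum is 24 at (a,b)=(3,0).

24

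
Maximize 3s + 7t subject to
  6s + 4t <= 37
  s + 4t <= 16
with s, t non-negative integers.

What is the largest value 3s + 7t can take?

(s,t)=(4,3): 6·4+4·3=36≤37, 1·4+4·3=16≤16, objective 33.
(s,t)=(3,3): 6·3+4·3=30≤37, 1·3+4·3=15≤16, objective 30.
(s,t)=(4,2): 6·4+4·2=32≤37, 1·4+4·2=12≤16, objective 26.
(s,t)=(3,2): 6·3+4·2=26≤37, 1·3+4·2=11≤16, objective 23.
Maximum is 33 at (s,t)=(4,3).

33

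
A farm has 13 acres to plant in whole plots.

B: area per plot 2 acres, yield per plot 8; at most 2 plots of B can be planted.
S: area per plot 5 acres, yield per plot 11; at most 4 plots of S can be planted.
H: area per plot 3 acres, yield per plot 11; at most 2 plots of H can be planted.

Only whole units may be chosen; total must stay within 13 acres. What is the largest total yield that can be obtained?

B has the best ratio (8/2); taking only B gives at most 2×8 = 16 (stopped by the supply cap of 2).
Mixing does better — 1×B, 1×S, and 2×H: area 13 ≤ 13, yield 1·8 + 1·11 + 2·11 = 41.

41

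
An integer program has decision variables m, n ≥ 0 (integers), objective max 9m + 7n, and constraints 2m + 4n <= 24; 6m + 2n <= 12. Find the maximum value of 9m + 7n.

(m,n)=(0,6): 2·0+4·6=24≤24, 6·0+2·6=12≤12, objective 42.
(m,n)=(0,5): 2·0+4·5=20≤24, 6·0+2·5=10≤12, objective 35.
Maximum is 42 at (m,n)=(0,6).

42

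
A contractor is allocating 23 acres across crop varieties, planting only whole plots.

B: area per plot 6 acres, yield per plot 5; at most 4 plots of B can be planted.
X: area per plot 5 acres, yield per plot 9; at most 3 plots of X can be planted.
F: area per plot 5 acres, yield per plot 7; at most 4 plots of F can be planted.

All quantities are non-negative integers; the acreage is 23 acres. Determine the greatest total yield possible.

X has the best ratio (9/5); taking only X gives at most 3×9 = 27 (stopped by the supply cap of 3).
Mixing does better — 3×X and 1×F: area 20 ≤ 23, yield 3·9 + 1·7 = 34.

34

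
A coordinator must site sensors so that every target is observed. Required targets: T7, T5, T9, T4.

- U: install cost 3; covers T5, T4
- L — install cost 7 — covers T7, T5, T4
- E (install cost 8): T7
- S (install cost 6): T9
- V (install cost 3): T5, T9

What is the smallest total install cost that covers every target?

Choose L and V: together they cover T7, T5, T9, T4 — every target.
Total install cost: 7 + 3 = 10.

10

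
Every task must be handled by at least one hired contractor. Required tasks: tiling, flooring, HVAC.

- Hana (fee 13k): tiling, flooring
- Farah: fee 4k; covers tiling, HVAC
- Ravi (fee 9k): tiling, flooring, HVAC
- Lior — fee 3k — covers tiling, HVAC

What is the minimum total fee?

9

The greedy cost-per-new-task heuristic would pick Lior and Ravi for 12, but a cheaper cover exists.
Ravi alone covers tiling, flooring, HVAC — every task.
Total fee: 9.
No cover costs less than 9.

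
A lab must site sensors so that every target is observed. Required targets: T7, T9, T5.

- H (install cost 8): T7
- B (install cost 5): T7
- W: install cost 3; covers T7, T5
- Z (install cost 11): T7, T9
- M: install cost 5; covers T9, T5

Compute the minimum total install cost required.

8

Choose W and M: together they cover T7, T9, T5 — every target.
Total install cost: 3 + 5 = 8.
No cover costs less than 8.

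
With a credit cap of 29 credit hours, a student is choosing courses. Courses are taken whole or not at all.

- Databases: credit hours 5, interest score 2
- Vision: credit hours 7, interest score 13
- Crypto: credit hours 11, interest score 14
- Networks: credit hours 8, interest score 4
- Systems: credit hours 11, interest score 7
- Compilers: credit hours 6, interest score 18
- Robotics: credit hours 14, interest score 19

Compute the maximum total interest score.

Allowing fractional choices, the relaxed optimum would be about 52.5, but courses are indivisible.
Vision + Crypto + Compilers: credit hours 7 + 11 + 6 = 24 ≤ 29, interest score 13 + 14 + 18 = 45.
Vision + Compilers + Robotics: credit hours 7 + 6 + 14 = 27 ≤ 29, interest score 13 + 18 + 19 = 50.
Databases + Vision + Crypto + Compilers: credit hours 5 + 7 + 11 + 6 = 29 ≤ 29, interest score 2 + 13 + 14 + 18 = 47.
Best is Vision, Compilers, and Robotics with total interest score 50.

50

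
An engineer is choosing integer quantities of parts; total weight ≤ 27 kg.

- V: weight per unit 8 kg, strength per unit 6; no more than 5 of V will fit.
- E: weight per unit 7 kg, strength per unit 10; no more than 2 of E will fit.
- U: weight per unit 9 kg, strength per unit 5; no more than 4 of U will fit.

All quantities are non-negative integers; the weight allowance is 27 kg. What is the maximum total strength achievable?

2×E and 1×U: weight 23 ≤ 27, strength 2·10 + 1·5 = 25.
1×V and 2×E: weight 22 ≤ 27, strength 1·6 + 2·10 = 26.
Best is 26.

26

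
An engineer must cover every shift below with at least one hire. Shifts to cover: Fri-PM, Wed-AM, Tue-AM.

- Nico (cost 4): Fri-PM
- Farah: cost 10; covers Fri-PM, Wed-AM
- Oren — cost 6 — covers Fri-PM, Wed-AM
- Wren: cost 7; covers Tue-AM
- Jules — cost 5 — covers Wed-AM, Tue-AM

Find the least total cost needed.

Choose Nico and Jules: together they cover Fri-PM, Wed-AM, Tue-AM — every shift.
Total cost: 4 + 5 = 9.
No cover costs less than 9.

9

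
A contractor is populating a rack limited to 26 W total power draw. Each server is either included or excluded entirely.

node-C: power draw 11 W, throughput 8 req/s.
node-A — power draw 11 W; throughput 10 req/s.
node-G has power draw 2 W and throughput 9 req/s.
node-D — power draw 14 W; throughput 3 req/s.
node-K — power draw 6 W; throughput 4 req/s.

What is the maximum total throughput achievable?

27

Treat it as a binary knapsack problem.
Allowing fractional choices, the relaxed optimum would be about 28.3, but servers are indivisible.
node-C + node-G + node-K: power draw 11 + 2 + 6 = 19 ≤ 26, throughput 8 + 9 + 4 = 21.
node-A + node-G + node-K: power draw 11 + 2 + 6 = 19 ≤ 26, throughput 10 + 9 + 4 = 23.
node-C + node-A + node-G: power draw 11 + 11 + 2 = 24 ≤ 26, throughput 8 + 10 + 9 = 27.
Best is node-C, node-A, and node-G with total throughput 27.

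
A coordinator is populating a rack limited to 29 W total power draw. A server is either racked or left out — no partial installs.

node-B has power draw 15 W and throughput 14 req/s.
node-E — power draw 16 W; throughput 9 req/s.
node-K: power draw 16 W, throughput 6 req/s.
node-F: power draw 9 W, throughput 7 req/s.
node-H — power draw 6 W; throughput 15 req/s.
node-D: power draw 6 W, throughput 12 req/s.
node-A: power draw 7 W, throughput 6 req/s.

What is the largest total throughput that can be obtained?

41

Allowing fractional choices, the relaxed optimum would be about 42.7, but servers are indivisible.
node-F + node-H + node-D + node-A: power draw 9 + 6 + 6 + 7 = 28 ≤ 29, throughput 7 + 15 + 12 + 6 = 40.
node-B + node-H + node-D: power draw 15 + 6 + 6 = 27 ≤ 29, throughput 14 + 15 + 12 = 41.
Best is node-B, node-H, and node-D with total throughput 41.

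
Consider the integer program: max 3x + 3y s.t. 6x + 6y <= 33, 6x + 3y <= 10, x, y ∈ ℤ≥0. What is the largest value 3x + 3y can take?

The continuous relaxation peaks at (0, 3.33) with value 10.00; rounding to a feasible lattice point costs some objective.
(x,y)=(0,3): 6·0+6·3=18≤33, 6·0+3·3=9≤10, objective 9.
(x,y)=(0,2): 6·0+6·2=12≤33, 6·0+3·2=6≤10, objective 6.
No feasible integer point exceeds 9.

9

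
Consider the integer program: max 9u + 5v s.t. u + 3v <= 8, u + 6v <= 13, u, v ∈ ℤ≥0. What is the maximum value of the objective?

(u,v)=(8,0): 1·8+3·0=8≤8, 1·8+6·0=8≤13, objective 72.
(u,v)=(7,0): 1·7+3·0=7≤8, 1·7+6·0=7≤13, objective 63.
No feasible integer point exceeds 72.

72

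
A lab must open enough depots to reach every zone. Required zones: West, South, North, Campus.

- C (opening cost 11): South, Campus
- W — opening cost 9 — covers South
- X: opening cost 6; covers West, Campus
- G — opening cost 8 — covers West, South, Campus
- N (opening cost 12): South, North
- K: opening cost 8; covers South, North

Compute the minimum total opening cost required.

14

The greedy cost-per-new-zone heuristic would pick G and K for 16, but a cheaper cover exists.
Choose X and K: together they cover West, South, North, Campus — every zone.
Total opening cost: 6 + 8 = 14.
No cover costs less than 14.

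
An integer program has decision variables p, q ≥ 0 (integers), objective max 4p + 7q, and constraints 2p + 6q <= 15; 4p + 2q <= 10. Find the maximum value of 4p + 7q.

(p,q)=(1,2) is feasible, giving 18.
(p,q)=(2,1) is feasible, giving 15.
(p,q)=(0,2) is feasible, giving 14.
No feasible integer point exceeds 18.

18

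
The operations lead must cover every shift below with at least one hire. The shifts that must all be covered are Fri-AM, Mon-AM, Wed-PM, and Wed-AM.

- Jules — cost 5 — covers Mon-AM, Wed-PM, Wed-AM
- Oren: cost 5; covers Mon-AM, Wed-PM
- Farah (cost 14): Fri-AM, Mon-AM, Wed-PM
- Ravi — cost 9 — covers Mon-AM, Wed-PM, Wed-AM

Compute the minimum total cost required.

Choose Jules and Farah: together they cover Fri-AM, Mon-AM, Wed-PM, Wed-AM — every shift.
Total cost: 5 + 14 = 19.
No cover costs less than 19.

19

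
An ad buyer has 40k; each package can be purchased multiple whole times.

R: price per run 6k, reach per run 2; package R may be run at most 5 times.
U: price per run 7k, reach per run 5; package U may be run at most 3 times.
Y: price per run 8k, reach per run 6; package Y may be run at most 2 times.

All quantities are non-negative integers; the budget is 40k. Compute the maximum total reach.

Take 3×U and 2×Y: price 37 ≤ 40, reach 3·5 + 2·6 = 27.
Y has the best ratio (6/8) and is taken to its limit of 2; remaining capacity is filled optimally with the others.

27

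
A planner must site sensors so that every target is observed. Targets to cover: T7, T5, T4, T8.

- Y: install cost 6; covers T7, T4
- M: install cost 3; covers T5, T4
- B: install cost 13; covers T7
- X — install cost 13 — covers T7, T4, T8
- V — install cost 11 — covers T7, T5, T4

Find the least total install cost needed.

The greedy cost-per-new-target heuristic would pick M, Y, and X for 22, but a cheaper cover exists.
Choose M and X: together they cover T7, T5, T4, T8 — every target.
Total install cost: 3 + 13 = 16.
No cover costs less than 16.

16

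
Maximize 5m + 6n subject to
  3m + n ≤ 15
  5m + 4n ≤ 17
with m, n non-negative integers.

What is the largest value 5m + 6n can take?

24

Relaxing integrality, the LP optimum is 25.50 at (m,n) = (0, 4.25), which is not an integer point.
(m,n)=(0,4): 3·0+1·4=4≤15, 5·0+4·4=16≤17, objective 24.
(m,n)=(1,3): 3·1+1·3=6≤15, 5·1+4·3=17≤17, objective 23.
The best lattice point is (0,4), giving 24.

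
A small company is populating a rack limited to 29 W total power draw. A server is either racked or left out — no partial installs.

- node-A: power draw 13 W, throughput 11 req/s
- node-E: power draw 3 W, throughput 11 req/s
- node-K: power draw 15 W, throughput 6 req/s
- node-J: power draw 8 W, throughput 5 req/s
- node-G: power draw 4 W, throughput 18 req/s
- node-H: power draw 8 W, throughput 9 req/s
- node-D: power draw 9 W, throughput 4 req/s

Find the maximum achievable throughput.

49

Treat it as a binary knapsack problem.
Allowing fractional choices, the relaxed optimum would be about 49.6, but servers are indivisible.
node-A + node-E + node-G + node-D: power draw 13 + 3 + 4 + 9 = 29 ≤ 29, throughput 11 + 11 + 18 + 4 = 44.
node-A + node-E + node-G + node-H: power draw 13 + 3 + 4 + 8 = 28 ≤ 29, throughput 11 + 11 + 18 + 9 = 49.
node-A + node-E + node-J + node-G: power draw 13 + 3 + 8 + 4 = 28 ≤ 29, throughput 11 + 11 + 5 + 18 = 45.
Best is node-A, node-E, node-G, and node-H with total throughput 49.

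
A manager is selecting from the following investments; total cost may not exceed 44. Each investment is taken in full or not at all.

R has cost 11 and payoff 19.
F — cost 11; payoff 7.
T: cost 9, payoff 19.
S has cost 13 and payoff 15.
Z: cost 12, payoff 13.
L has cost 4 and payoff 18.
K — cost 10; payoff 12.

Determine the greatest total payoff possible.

71

Allowing fractional choices, the relaxed optimum would be about 79.5, but investments are indivisible.
R + T + S + L: cost 11 + 9 + 13 + 4 = 37 ≤ 44, payoff 19 + 19 + 15 + 18 = 71.
R + T + Z + L: cost 11 + 9 + 12 + 4 = 36 ≤ 44, payoff 19 + 19 + 13 + 18 = 69.
Best is R, T, S, and L with total payoff 71.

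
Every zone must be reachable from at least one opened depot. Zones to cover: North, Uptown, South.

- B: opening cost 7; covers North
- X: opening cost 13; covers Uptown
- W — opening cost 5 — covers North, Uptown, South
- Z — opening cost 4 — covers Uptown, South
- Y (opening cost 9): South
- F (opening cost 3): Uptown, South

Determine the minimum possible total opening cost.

5

This is a weighted set-cover instance.
The greedy cost-per-new-zone heuristic would pick F and W for 8, but a cheaper cover exists.
W alone covers North, Uptown, South — every zone.
Total opening cost: 5.
No cover costs less than 5.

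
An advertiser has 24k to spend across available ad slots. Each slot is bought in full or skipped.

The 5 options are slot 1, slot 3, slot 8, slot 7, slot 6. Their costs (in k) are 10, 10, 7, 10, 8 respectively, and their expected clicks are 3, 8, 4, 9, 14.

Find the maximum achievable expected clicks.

slot 3 + slot 6: cost 10 + 8 = 18 ≤ 24, expected clicks 8 + 14 = 22.
slot 7 + slot 6: cost 10 + 8 = 18 ≤ 24, expected clicks 9 + 14 = 23.
Best is slot 7 and slot 6 with total expected clicks 23.

23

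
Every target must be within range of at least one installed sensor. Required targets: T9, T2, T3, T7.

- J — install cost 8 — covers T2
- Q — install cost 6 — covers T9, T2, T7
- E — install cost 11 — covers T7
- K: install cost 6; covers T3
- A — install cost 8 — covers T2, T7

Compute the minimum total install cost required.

12

This is a weighted set-cover instance.
Choose Q and K: together they cover T9, T2, T3, T7 — every target.
Total install cost: 6 + 6 = 12.
No cover costs less than 12.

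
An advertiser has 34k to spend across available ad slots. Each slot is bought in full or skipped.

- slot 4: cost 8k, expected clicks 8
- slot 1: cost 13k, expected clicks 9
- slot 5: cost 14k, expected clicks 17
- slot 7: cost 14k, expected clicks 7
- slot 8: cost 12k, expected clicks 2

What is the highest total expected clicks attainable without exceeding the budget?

Allowing fractional choices, the relaxed optimum would be about 33.3, but ad slots are indivisible.
slot 4 + slot 5: cost 8 + 14 = 22 ≤ 34, expected clicks 8 + 17 = 25.
slot 1 + slot 5: cost 13 + 14 = 27 ≤ 34, expected clicks 9 + 17 = 26.
slot 4 + slot 5 + slot 8: cost 8 + 14 + 12 = 34 ≤ 34, expected clicks 8 + 17 + 2 = 27.
Best is slot 4, slot 5, and slot 8 with total expected clicks 27.

27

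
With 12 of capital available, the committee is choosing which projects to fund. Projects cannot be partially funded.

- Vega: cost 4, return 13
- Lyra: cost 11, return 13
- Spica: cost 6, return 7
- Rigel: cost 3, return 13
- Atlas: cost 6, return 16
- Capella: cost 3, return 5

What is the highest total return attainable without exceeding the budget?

34

This is an integer program with binary decision variables.
Take Rigel, Atlas, and Capella: cost 3 + 6 + 3 = 12 ≤ 12, return 13 + 16 + 5 = 34.
No other feasible combination does better.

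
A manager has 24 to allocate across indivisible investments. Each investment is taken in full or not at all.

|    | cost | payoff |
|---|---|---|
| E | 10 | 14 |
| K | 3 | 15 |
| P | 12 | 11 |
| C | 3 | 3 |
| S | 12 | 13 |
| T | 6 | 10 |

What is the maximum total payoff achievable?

42

K + C + S + T: cost 3 + 3 + 12 + 6 = 24 ≤ 24, payoff 15 + 3 + 13 + 10 = 41.
E + K + C + T: cost 10 + 3 + 3 + 6 = 22 ≤ 24, payoff 14 + 15 + 3 + 10 = 42.
E + K + T: cost 10 + 3 + 6 = 19 ≤ 24, payoff 14 + 15 + 10 = 39.
Best is E, K, C, and T with total payoff 42.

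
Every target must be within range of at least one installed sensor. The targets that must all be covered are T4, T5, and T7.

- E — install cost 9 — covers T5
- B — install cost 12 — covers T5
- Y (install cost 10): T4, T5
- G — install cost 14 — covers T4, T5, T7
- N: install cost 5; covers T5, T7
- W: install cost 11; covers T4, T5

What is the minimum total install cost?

14

The greedy cost-per-new-target heuristic would pick N and Y for 15, but a cheaper cover exists.
G alone covers T4, T5, T7 — every target.
Total install cost: 14.
No cover costs less than 14.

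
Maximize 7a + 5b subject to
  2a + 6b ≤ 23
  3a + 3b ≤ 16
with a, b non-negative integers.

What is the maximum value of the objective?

Relaxing integrality, the LP optimum is 37.33 at (a,b) = (5.33, 0), which is not an integer point.
(a,b)=(5,0): 2·5+6·0=10≤23, 3·5+3·0=15≤16, objective 35.
(a,b)=(4,1): 2·4+6·1=14≤23, 3·4+3·1=15≤16, objective 33.
(a,b)=(4,0): 2·4+6·0=8≤23, 3·4+3·0=12≤16, objective 28.
Maximum is 35 at (a,b)=(5,0).

35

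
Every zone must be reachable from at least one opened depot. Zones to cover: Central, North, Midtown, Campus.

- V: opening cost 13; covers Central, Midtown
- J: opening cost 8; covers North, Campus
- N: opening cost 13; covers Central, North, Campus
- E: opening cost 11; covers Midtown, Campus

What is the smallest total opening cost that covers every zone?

21

This is a weighted set-cover instance.
Choose V and J: together they cover Central, North, Midtown, Campus — every zone.
Total opening cost: 13 + 8 = 21.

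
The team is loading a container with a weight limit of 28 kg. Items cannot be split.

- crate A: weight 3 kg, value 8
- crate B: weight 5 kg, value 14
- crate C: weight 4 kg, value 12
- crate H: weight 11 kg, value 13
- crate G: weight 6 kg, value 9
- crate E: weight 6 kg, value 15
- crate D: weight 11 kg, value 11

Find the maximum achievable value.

58

crate B + crate C + crate H + crate E: weight 5 + 4 + 11 + 6 = 26 ≤ 28, value 14 + 12 + 13 + 15 = 54.
crate A + crate B + crate C + crate G + crate E: weight 3 + 5 + 4 + 6 + 6 = 24 ≤ 28, value 8 + 14 + 12 + 9 + 15 = 58.
Best is crate A, crate B, crate C, crate G, and crate E with total value 58.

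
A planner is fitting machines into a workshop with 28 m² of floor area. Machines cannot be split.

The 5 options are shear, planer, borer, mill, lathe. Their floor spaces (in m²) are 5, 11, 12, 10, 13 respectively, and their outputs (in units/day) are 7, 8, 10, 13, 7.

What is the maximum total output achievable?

30

Allowing fractional choices, the relaxed optimum would be about 30.7, but machines are indivisible.
shear + planer + mill: floor space 5 + 11 + 10 = 26 ≤ 28, output 7 + 8 + 13 = 28.
shear + borer + mill: floor space 5 + 12 + 10 = 27 ≤ 28, output 7 + 10 + 13 = 30.
shear + mill + lathe: floor space 5 + 10 + 13 = 28 ≤ 28, output 7 + 13 + 7 = 27.
Best is shear, borer, and mill with total output 30.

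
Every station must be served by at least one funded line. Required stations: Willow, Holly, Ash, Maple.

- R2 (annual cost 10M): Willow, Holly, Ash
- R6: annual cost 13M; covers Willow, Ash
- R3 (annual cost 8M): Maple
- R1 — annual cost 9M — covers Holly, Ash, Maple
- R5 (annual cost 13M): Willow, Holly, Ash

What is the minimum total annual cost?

18

The greedy cost-per-new-station heuristic would pick R1 and R2 for 19, but a cheaper cover exists.
Choose R2 and R3: together they cover Willow, Holly, Ash, Maple — every station.
Total annual cost: 10 + 8 = 18.
No cover costs less than 18.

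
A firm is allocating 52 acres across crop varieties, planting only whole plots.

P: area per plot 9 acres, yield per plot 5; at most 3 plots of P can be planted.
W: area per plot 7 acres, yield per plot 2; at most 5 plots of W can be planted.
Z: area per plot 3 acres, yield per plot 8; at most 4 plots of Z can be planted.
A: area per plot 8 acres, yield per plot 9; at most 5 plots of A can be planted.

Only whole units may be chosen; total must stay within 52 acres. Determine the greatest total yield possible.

4×Z and 5×A: area 52 ≤ 52, yield 4·8 + 5·9 = 77.
1×W, 4×Z, and 4×A: area 51 ≤ 52, yield 1·2 + 4·8 + 4·9 = 70.
Best is 77.

77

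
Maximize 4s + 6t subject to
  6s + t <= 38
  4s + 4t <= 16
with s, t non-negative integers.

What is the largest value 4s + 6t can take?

(s,t)=(0,4): 6·0+1·4=4≤38, 4·0+4·4=16≤16, objective 24.
(s,t)=(1,3): 6·1+1·3=9≤38, 4·1+4·3=16≤16, objective 22.
(s,t)=(0,3): 6·0+1·3=3≤38, 4·0+4·3=12≤16, objective 18.
The best lattice point is (0,4), giving 24.

24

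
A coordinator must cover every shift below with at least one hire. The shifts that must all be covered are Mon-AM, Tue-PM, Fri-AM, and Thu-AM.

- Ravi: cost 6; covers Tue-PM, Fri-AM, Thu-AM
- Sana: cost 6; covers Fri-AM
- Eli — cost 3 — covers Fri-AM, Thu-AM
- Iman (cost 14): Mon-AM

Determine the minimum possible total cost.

20

The greedy cost-per-new-shift heuristic would pick Eli, Ravi, and Iman for 23, but a cheaper cover exists.
Choose Ravi and Iman: together they cover Mon-AM, Tue-PM, Fri-AM, Thu-AM — every shift.
Total cost: 6 + 14 = 20.
No cover costs less than 20.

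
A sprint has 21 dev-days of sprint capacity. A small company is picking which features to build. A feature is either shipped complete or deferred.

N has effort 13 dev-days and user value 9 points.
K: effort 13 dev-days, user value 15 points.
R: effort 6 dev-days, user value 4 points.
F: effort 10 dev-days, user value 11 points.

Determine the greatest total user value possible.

19

R + F: effort 6 + 10 = 16 ≤ 21, user value 4 + 11 = 15.
K: effort 13 ≤ 21, user value 15.
K + R: effort 13 + 6 = 19 ≤ 21, user value 15 + 4 = 19.
Best is K and R with total user value 19.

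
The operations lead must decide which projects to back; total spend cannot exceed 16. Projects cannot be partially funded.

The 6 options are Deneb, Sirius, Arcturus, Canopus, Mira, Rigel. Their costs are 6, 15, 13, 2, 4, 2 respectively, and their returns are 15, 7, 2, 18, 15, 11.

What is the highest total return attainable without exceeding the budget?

59

Treat it as a binary knapsack problem.
Deneb + Canopus + Mira + Rigel: cost 6 + 2 + 4 + 2 = 14 ≤ 16, return 15 + 18 + 15 + 11 = 59.
Deneb + Canopus + Mira: cost 6 + 2 + 4 = 12 ≤ 16, return 15 + 18 + 15 = 48.
Canopus + Mira + Rigel: cost 2 + 4 + 2 = 8 ≤ 16, return 18 + 15 + 11 = 44.
Best is Deneb, Canopus, Mira, and Rigel with total return 59.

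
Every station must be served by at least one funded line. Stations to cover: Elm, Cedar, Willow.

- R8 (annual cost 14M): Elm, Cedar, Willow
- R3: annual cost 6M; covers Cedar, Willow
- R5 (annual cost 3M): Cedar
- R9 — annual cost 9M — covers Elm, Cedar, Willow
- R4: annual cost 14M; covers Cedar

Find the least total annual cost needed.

R9 alone covers Elm, Cedar, Willow — every station.
Total annual cost: 9.

9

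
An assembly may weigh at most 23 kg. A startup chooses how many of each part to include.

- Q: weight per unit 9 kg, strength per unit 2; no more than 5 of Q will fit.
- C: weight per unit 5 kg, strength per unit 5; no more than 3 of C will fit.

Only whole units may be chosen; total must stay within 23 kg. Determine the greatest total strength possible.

This is a bounded integer knapsack.
C has the best ratio (5/5); taking only C gives at most 3×5 = 15 (stopped by the supply cap of 3).
Optimal: 3×C: weight 15 ≤ 23, strength 3·5 = 15.

15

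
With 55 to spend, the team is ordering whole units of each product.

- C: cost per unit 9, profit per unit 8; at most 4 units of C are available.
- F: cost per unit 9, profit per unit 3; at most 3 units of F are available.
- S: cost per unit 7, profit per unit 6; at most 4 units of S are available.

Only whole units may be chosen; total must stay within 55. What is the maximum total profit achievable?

C has the best ratio (8/9); taking only C gives at most 4×8 = 32 (stopped by the supply cap of 4).
Mixing does better — 3×C and 4×S: cost 55 ≤ 55, profit 3·8 + 4·6 = 48.

48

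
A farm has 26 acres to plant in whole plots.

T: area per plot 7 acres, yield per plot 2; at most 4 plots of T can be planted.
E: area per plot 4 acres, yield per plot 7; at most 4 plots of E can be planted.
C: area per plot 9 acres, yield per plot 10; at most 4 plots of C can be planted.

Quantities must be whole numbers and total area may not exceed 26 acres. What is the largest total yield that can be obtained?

38

E has the best ratio (7/4); taking only E gives at most 4×7 = 28 (stopped by the supply cap of 4).
Mixing does better — 4×E and 1×C: area 25 ≤ 26, yield 4·7 + 1·10 = 38.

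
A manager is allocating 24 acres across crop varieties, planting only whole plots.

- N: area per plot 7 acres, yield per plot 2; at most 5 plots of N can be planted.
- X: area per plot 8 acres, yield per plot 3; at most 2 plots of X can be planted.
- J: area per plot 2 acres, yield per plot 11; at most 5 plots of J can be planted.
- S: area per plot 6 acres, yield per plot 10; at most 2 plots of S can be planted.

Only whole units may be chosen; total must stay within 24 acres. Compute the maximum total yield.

75

J has the best ratio (11/2); taking only J gives at most 5×11 = 55 (stopped by the supply cap of 5).
Mixing does better — 5×J and 2×S: area 22 ≤ 24, yield 5·11 + 2·10 = 75.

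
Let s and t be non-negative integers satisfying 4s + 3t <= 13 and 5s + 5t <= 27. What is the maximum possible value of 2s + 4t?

16

(s,t)=(0,4): 4·0+3·4=12≤13, 5·0+5·4=20≤27, objective 16.
(s,t)=(1,3): 4·1+3·3=13≤13, 5·1+5·3=20≤27, objective 14.
(s,t)=(0,3): 4·0+3·3=9≤13, 5·0+5·3=15≤27, objective 12.
The best lattice point is (0,4), giving 16.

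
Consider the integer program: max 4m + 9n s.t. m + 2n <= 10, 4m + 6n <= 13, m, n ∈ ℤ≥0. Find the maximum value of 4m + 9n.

18

Relaxing integrality, the LP optimum is 19.50 at (m,n) = (0, 2.17), which is not an integer point.
(m,n)=(0,2) is feasible, giving 18.
(m,n)=(1,1) is feasible, giving 13.
Maximum is 18 at (m,n)=(0,2).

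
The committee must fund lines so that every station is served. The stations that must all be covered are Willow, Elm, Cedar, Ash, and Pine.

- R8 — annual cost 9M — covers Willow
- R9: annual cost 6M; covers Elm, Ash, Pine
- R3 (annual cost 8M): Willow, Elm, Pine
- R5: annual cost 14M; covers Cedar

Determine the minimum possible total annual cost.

This is an integer covering problem.
Choose R9, R3, and R5: together they cover Willow, Elm, Cedar, Ash, Pine — every station.
Total annual cost: 6 + 8 + 14 = 28.
No cover costs less than 28.

28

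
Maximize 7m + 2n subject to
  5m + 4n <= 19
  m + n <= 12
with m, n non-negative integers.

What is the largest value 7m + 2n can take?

23

Relaxing integrality, the LP optimum is 26.60 at (m,n) = (3.8, 0), which is not an integer point.
(m,n)=(3,1): 5·3+4·1=19≤19, 1·3+1·1=4≤12, objective 23.
(m,n)=(3,0): 5·3+4·0=15≤19, 1·3+1·0=3≤12, objective 21.
(m,n)=(2,2): 5·2+4·2=18≤19, 1·2+1·2=4≤12, objective 18.
Maximum is 23 at (m,n)=(3,1).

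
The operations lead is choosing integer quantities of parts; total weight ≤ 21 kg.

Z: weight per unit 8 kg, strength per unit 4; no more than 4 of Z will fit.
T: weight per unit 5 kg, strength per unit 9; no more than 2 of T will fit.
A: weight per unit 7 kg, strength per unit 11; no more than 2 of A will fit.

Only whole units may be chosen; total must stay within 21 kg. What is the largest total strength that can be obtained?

T has the best ratio (9/5); taking only T gives at most 2×9 = 18 (stopped by the supply cap of 2).
Mixing does better — 1×T and 2×A: weight 19 ≤ 21, strength 1·9 + 2·11 = 31.

31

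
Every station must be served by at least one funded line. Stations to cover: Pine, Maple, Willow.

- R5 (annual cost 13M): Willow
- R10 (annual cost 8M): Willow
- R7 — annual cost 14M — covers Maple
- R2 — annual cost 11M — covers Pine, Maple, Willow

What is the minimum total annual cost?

This is a weighted set-cover instance.
R2 alone covers Pine, Maple, Willow — every station.
Total annual cost: 11.

11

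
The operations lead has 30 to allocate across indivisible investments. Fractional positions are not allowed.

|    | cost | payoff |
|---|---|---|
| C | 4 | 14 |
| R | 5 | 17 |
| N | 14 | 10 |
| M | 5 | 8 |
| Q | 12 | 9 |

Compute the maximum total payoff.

Take C, R, N, and M: cost 4 + 5 + 14 + 5 = 28 ≤ 30, payoff 14 + 17 + 10 + 8 = 49.
No other feasible combination does better.

49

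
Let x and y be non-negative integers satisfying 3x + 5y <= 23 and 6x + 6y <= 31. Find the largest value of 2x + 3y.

14

The continuous relaxation peaks at (1.42, 3.75) with value 14.08; rounding to a feasible lattice point costs some objective.
(x,y)=(1,4): 3·1+5·4=23≤23, 6·1+6·4=30≤31, objective 14.
(x,y)=(2,3): 3·2+5·3=21≤23, 6·2+6·3=30≤31, objective 13.
No feasible integer point exceeds 14.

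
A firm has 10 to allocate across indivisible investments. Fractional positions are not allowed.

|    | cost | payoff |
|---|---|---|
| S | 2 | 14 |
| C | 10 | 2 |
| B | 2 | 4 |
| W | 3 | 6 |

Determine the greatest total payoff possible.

Allowing fractional choices, the relaxed optimum would be about 24.6, but investments are indivisible.
S + B: cost 2 + 2 = 4 ≤ 10, payoff 14 + 4 = 18.
S + W: cost 2 + 3 = 5 ≤ 10, payoff 14 + 6 = 20.
S + B + W: cost 2 + 2 + 3 = 7 ≤ 10, payoff 14 + 4 + 6 = 24.
Best is S, B, and W with total payoff 24.

24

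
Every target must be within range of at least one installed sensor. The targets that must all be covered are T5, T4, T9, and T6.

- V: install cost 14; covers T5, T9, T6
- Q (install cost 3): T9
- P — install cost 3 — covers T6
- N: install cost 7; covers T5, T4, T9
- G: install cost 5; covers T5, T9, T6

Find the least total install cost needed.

The greedy cost-per-new-target heuristic would pick G and N for 12, but a cheaper cover exists.
Choose P and N: together they cover T5, T4, T9, T6 — every target.
Total install cost: 3 + 7 = 10.
No cover costs less than 10.

10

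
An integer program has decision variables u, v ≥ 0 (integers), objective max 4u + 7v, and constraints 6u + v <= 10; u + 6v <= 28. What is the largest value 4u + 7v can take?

32

Relaxing integrality, the LP optimum is 35.26 at (u,v) = (0.914, 4.51), which is not an integer point.
(u,v)=(1,4): 6·1+1·4=10≤10, 1·1+6·4=25≤28, objective 32.
(u,v)=(0,4): 6·0+1·4=4≤10, 1·0+6·4=24≤28, objective 28.
(u,v)=(1,3): 6·1+1·3=9≤10, 1·1+6·3=19≤28, objective 25.
The best lattice point is (1,4), giving 32.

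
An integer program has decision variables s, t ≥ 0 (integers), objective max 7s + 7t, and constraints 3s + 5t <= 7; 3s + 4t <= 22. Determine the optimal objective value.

(s,t)=(2,0) is feasible, giving 14.
(s,t)=(1,0) is feasible, giving 7.
No feasible integer point exceeds 14.

14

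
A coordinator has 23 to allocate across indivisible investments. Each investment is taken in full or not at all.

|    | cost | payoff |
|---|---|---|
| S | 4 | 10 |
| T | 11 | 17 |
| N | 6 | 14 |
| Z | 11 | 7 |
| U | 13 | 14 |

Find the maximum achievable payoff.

This is a 0-1 knapsack instance.
Take S, T, and N: cost 4 + 11 + 6 = 21 ≤ 23, payoff 10 + 17 + 14 = 41.
No other feasible combination does better.

41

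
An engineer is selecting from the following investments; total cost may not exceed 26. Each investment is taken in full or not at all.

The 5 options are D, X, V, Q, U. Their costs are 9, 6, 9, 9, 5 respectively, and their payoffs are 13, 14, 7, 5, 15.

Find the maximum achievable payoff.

This is a 0-1 knapsack instance.
Allowing fractional choices, the relaxed optimum would be about 46.7, but investments are indivisible.
D + X + U: cost 9 + 6 + 5 = 20 ≤ 26, payoff 13 + 14 + 15 = 42.
X + V + U: cost 6 + 9 + 5 = 20 ≤ 26, payoff 14 + 7 + 15 = 36.
Best is D, X, and U with total payoff 42.

42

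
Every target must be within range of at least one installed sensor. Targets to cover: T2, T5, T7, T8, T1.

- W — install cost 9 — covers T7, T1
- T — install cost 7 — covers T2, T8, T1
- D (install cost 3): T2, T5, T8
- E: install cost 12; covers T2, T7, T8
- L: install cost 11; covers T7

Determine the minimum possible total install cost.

12

Choose W and D: together they cover T2, T5, T7, T8, T1 — every target.
Total install cost: 9 + 3 = 12.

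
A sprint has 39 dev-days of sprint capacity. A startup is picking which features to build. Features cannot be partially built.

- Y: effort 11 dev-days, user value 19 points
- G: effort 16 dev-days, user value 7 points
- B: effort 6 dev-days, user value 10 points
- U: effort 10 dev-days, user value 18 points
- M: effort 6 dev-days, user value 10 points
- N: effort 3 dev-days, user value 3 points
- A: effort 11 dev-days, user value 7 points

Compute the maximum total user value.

60

Allowing fractional choices, the relaxed optimum would be about 61.9, but features are indivisible.
Y + B + U + M + N: effort 11 + 6 + 10 + 6 + 3 = 36 ≤ 39, user value 19 + 10 + 18 + 10 + 3 = 60.
Y + B + U + A: effort 11 + 6 + 10 + 11 = 38 ≤ 39, user value 19 + 10 + 18 + 7 = 54.
Y + B + U + M: effort 11 + 6 + 10 + 6 = 33 ≤ 39, user value 19 + 10 + 18 + 10 = 57.
Best is Y, B, U, M, and N with total user value 60.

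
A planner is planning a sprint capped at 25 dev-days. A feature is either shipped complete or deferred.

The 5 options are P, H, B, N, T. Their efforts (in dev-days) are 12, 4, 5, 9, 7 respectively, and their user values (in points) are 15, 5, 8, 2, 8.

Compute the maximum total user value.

31

Allowing fractional choices, the relaxed optimum would be about 32.6, but features are indivisible.
P + H + T: effort 12 + 4 + 7 = 23 ≤ 25, user value 15 + 5 + 8 = 28.
P + B + T: effort 12 + 5 + 7 = 24 ≤ 25, user value 15 + 8 + 8 = 31.
P + H + B: effort 12 + 4 + 5 = 21 ≤ 25, user value 15 + 5 + 8 = 28.
Best is P, B, and T with total user value 31.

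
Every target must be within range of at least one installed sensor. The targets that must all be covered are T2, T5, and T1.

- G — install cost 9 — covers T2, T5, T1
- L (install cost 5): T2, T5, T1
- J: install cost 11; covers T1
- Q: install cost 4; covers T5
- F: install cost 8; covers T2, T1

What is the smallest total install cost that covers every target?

L alone covers T2, T5, T1 — every target.
Total install cost: 5.
No cover costs less than 5.

5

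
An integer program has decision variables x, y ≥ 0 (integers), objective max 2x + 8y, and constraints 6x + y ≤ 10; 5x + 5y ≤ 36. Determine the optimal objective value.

56

(x,y)=(0,7): 6·0+1·7=7≤10, 5·0+5·7=35≤36, objective 56.
(x,y)=(0,6): 6·0+1·6=6≤10, 5·0+5·6=30≤36, objective 48.
Maximum is 56 at (x,y)=(0,7).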